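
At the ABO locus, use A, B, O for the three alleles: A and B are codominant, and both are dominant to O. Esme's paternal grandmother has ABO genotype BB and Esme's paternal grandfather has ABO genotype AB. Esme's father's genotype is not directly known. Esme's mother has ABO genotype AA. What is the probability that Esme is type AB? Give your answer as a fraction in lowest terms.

3/4

Esme's father's ABO genotype from BB × AB: 1/2 AB, 1/2 BB.
Crossing each possibility with the mother AA and summing P(type AB): 1/2·1/2 + 1/2·1 = 3/4.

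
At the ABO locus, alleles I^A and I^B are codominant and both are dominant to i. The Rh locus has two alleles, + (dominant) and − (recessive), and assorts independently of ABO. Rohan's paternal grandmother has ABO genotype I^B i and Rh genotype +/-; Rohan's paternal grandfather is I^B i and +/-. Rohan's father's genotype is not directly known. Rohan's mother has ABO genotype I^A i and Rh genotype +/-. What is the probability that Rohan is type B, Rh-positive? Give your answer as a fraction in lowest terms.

3/16

Rohan's father's ABO genotype from I^B i × I^B i: 1/4 I^B I^B, 1/2 I^B i, 1/4 i i.
Crossing each possibility with the mother I^A i and summing P(type B): 1/4·1/2 + 1/2·1/4 + 1/4·0 = 1/4.
Similarly for Rh via the father's Rh distribution: P(Rh+) = 3/4.
Independent loci: 1/4 × 3/4 = 3/16.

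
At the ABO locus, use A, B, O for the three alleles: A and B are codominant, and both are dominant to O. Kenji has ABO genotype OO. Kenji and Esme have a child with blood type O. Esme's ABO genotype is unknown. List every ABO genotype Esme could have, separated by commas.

For each candidate genotype of Esme, check whether crossing it with OO can produce every observed child phenotype.
  AA → possible child types {A} ✗
  AB → possible child types {A, B} ✗
  AO → possible child types {O, A} ✓
  BB → possible child types {B} ✗
  BO → possible child types {O, B} ✓
  OO → possible child types {O} ✓

AO, BO, OO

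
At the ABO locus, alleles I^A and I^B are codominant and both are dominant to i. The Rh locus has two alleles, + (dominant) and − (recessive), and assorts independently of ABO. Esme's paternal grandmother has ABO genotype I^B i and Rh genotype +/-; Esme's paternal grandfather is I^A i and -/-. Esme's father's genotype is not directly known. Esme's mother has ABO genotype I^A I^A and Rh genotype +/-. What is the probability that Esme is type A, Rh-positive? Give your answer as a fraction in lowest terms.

Esme's father's ABO genotype from I^B i × I^A i: 1/4 I^A I^B, 1/4 I^A i, 1/4 I^B i, 1/4 i i.
Crossing each possibility with the mother I^A I^A and summing P(type A): 1/4·1/2 + 1/4·1 + 1/4·1/2 + 1/4·1 = 3/4.
Similarly for Rh via the father's Rh distribution: P(Rh+) = 5/8.
Independent loci: 3/4 × 5/8 = 15/32.

15/32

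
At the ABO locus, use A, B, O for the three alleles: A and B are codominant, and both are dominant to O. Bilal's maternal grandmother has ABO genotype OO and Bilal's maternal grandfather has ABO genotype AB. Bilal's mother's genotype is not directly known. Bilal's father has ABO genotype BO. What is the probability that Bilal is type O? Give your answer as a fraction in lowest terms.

1/4

Bilal's mother's ABO genotype from OO × AB: 1/2 AO, 1/2 BO.
Crossing each possibility with the father BO and summing P(type O): 1/2·1/4 + 1/2·1/4 = 1/4.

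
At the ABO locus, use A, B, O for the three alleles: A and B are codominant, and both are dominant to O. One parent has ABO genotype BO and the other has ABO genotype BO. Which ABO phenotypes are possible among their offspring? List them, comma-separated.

O, B

Gametes from BO × BO give offspring ABO genotypes BB, BO, OO, i.e. phenotypes O, B.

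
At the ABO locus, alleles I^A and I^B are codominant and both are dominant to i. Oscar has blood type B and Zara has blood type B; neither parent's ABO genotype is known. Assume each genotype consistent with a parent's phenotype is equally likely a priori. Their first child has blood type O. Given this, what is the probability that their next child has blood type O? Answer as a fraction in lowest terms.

Possible genotypes: Oscar ∈ {I^B I^B, I^B i}; Zara ∈ {I^B I^B, I^B i}.
Weight each parental genotype pair by prior × P(type-O child):
  I^B i × I^B i: posterior weight 1; P(next child type O) = 1/4.
Weighted sum = 1/4.

1/4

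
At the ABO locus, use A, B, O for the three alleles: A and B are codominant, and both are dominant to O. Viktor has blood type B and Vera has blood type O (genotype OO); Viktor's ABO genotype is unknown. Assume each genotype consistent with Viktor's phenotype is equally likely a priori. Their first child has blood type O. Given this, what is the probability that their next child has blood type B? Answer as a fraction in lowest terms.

Possible genotypes: Viktor ∈ {BB, BO}; Vera ∈ {OO}.
Weight each parental genotype pair by prior × P(type-O child):
  BO × OO: posterior weight 1; P(next child type B) = 1/2.
Weighted sum = 1/2.

1/2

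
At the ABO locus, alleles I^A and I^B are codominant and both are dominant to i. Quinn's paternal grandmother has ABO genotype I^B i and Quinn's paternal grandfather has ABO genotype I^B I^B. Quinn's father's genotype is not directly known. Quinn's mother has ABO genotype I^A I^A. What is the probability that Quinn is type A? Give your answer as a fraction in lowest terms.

1/4

Quinn's father's ABO genotype from I^B i × I^B I^B: 1/2 I^B I^B, 1/2 I^B i.
Crossing each possibility with the mother I^A I^A and summing P(type A): 1/2·0 + 1/2·1/2 = 1/4.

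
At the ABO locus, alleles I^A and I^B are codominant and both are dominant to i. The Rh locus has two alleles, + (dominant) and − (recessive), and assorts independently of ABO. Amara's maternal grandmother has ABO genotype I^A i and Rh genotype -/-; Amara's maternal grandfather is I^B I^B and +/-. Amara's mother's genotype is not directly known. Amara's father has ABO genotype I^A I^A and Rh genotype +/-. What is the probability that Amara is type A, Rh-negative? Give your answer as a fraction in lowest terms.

Amara's mother's ABO genotype from I^A i × I^B I^B: 1/2 I^A I^B, 1/2 I^B i.
Crossing each possibility with the father I^A I^A and summing P(type A): 1/2·1/2 + 1/2·1/2 = 1/2.
Similarly for Rh via the mother's Rh distribution: P(Rh-) = 3/8.
Independent loci: 1/2 × 3/8 = 3/16.

3/16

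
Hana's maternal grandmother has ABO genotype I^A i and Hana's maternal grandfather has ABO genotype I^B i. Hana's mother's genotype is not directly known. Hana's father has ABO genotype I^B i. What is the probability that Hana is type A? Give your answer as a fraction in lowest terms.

1/8

Hana's mother's ABO genotype from I^A i × I^B i: 1/4 I^A I^B, 1/4 I^A i, 1/4 I^B i, 1/4 i i.
Crossing each possibility with the father I^B i and summing P(type A): 1/4·1/4 + 1/4·1/4 + 1/4·0 + 1/4·0 = 1/8.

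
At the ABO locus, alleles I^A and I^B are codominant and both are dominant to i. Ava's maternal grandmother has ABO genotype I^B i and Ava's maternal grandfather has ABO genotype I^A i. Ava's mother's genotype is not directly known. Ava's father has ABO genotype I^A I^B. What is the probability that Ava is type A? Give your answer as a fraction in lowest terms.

Ava's mother's ABO genotype from I^B i × I^A i: 1/4 I^A I^B, 1/4 I^A i, 1/4 I^B i, 1/4 i i.
Crossing each possibility with the father I^A I^B and summing P(type A): 1/4·1/4 + 1/4·1/2 + 1/4·1/4 + 1/4·1/2 = 3/8.

3/8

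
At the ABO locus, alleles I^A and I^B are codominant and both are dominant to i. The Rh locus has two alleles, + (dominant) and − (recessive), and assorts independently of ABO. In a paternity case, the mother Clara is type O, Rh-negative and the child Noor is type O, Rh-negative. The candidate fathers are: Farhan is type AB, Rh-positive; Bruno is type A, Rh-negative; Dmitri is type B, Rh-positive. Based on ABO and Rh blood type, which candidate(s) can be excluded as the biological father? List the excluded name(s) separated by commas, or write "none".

Farhan

A candidate is excluded only if no genotype consistent with his phenotype could produce a type O, Rh-negative child with a type O, Rh-negative mother.
Farhan (type AB, Rh+): no genotype consistent with that phenotype can produce a type-O Rh- child with a type-O mother.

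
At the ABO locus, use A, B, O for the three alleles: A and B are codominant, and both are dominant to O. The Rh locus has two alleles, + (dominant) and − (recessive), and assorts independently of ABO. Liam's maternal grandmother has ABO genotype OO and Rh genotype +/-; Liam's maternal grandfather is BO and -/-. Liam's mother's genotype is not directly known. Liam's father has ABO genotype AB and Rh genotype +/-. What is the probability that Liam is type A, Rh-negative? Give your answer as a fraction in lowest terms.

Liam's mother's ABO genotype from OO × BO: 1/2 BO, 1/2 OO.
Crossing each possibility with the father AB and summing P(type A): 1/2·1/4 + 1/2·1/2 = 3/8.
Similarly for Rh via the mother's Rh distribution: P(Rh-) = 3/8.
Independent loci: 3/8 × 3/8 = 9/64.

9/64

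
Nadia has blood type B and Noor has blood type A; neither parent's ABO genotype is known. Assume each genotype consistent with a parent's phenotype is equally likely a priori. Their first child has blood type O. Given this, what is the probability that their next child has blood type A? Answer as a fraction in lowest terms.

Possible genotypes: Nadia ∈ {BB, BO}; Noor ∈ {AA, AO}.
Weight each parental genotype pair by prior × P(type-O child):
  BO × AO: posterior weight 1; P(next child type A) = 1/4.
Weighted sum = 1/4.

1/4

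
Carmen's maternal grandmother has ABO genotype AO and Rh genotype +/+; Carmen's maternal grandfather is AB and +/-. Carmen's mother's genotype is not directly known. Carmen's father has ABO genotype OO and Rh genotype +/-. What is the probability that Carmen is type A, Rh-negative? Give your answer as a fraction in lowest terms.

Carmen's mother's ABO genotype from AO × AB: 1/4 AA, 1/4 AB, 1/4 AO, 1/4 BO.
Crossing each possibility with the father OO and summing P(type A): 1/4·1 + 1/4·1/2 + 1/4·1/2 + 1/4·0 = 1/2.
Similarly for Rh via the mother's Rh distribution: P(Rh-) = 1/8.
Independent loci: 1/2 × 1/8 = 1/16.

1/16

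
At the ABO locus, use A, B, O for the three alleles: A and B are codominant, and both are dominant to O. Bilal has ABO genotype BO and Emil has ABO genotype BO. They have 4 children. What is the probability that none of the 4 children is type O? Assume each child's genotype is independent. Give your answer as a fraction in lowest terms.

ABO cross BO × BO → 1/4 O, 3/4 B.
So P(type O) = 1/4 per child.
P(not type O) = 3/4 for one child; (3/4)^4 = 81/256.

81/256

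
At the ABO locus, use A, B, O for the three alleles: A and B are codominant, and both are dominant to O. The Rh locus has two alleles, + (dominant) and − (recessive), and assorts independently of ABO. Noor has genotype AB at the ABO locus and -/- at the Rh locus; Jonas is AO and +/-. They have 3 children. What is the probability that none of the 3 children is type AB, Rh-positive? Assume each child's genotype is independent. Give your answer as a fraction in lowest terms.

ABO cross AB × AO → 1/2 A, 1/4 B, 1/4 AB.
Rh cross -/- × +/- → 1/2 Rh+, 1/2 Rh-; so P(type AB, Rh-positive) = 1/4 × 1/2 = 1/8 per child.
P(not type AB, Rh-positive) = 7/8 for one child; (7/8)^3 = 343/512.

343/512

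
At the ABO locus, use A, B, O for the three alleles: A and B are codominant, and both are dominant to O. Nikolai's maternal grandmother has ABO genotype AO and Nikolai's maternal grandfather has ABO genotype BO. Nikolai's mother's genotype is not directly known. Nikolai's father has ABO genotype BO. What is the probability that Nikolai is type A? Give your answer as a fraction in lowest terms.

Nikolai's mother's ABO genotype from AO × BO: 1/4 AB, 1/4 AO, 1/4 BO, 1/4 OO.
Crossing each possibility with the father BO and summing P(type A): 1/4·1/4 + 1/4·1/4 + 1/4·0 + 1/4·0 = 1/8.

1/8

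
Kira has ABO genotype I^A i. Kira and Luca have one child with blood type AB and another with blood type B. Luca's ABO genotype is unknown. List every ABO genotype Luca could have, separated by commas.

For each candidate genotype of Luca, check whether crossing it with I^A i can produce every observed child phenotype.
  I^A I^A → possible child types {A} ✗
  I^A I^B → possible child types {A, B, AB} ✓
  I^A i → possible child types {O, A} ✗
  I^B I^B → possible child types {B, AB} ✓
  I^B i → possible child types {O, A, B, AB} ✓
  i i → possible child types {O, A} ✗

I^A I^B, I^B I^B, I^B i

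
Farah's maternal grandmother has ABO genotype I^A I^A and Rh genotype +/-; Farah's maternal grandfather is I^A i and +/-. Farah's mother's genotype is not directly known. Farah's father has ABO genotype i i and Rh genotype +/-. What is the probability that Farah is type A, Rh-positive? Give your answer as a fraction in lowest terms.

Farah's mother's ABO genotype from I^A I^A × I^A i: 1/2 I^A I^A, 1/2 I^A i.
Crossing each possibility with the father i i and summing P(type A): 1/2·1 + 1/2·1/2 = 3/4.
Similarly for Rh via the mother's Rh distribution: P(Rh+) = 3/4.
Independent loci: 3/4 × 3/4 = 9/16.

9/16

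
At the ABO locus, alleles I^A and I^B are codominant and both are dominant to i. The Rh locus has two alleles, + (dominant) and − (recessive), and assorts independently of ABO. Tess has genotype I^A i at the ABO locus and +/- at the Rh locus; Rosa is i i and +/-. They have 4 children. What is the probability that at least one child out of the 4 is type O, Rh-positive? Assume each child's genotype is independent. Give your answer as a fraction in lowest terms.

ABO cross I^A i × i i → 1/2 O, 1/2 A.
Rh cross +/- × +/- → 3/4 Rh+, 1/4 Rh-; so P(type O, Rh-positive) = 1/2 × 3/4 = 3/8 per child.
P(none) = (5/8)^4 = 625/4096; P(at least one) = 1 − 625/4096 = 3471/4096.

3471/4096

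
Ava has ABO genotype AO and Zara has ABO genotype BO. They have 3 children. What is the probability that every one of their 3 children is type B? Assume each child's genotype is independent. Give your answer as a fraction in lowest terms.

ABO cross AO × BO → 1/4 O, 1/4 A, 1/4 B, 1/4 AB.
So P(type B) = 1/4 per child.
All 3 independent: (1/4)^3 = 1/64.

1/64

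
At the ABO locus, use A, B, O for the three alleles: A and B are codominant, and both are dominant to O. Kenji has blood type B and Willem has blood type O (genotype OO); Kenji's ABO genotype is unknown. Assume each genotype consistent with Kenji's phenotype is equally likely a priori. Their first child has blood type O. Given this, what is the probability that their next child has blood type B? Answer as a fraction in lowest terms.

1/2

Possible genotypes: Kenji ∈ {BB, BO}; Willem ∈ {OO}.
Weight each parental genotype pair by prior × P(type-O child):
  BO × OO: posterior weight 1; P(next child type B) = 1/2.
Weighted sum = 1/2.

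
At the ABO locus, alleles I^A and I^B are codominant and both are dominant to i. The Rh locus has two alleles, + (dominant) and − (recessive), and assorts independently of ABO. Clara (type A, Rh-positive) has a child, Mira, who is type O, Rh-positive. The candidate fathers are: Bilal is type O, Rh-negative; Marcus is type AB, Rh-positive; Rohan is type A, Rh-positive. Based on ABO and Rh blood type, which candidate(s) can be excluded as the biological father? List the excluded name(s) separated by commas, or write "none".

Marcus

A candidate is excluded only if no genotype consistent with his phenotype could produce a type O, Rh-positive child with a type A, Rh-positive mother.
Marcus (type AB, Rh+): no genotype consistent with that phenotype can produce a type-O Rh+ child with a type-A mother.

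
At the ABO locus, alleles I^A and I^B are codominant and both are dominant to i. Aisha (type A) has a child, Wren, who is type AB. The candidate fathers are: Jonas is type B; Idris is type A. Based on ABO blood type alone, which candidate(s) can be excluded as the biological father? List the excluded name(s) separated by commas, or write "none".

Idris

A candidate is excluded only if no genotype consistent with his phenotype could produce a type AB child with a type A mother.
Idris (type A): no genotype consistent with that phenotype can produce a type-AB child with a type-A mother.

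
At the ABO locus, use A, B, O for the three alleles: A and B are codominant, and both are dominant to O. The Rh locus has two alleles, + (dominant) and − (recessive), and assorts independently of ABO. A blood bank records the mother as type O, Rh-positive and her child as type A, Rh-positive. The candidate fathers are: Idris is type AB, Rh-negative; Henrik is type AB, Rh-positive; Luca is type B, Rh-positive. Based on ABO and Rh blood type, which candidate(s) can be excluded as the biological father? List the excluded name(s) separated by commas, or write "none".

A candidate is excluded only if no genotype consistent with his phenotype could produce a type A, Rh-positive child with a type O, Rh-positive mother.
Luca (type B, Rh+): no genotype consistent with that phenotype can produce a type-A Rh+ child with a type-O mother.

Luca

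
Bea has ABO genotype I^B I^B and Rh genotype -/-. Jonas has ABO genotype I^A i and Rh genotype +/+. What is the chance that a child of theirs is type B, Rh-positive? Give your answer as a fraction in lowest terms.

ABO cross I^B I^B × I^A i → offspring phenotypes: 1/2 B, 1/2 AB.
Rh cross -/- × +/+ → 1 Rh+.
Independent loci: P(type B, Rh-positive) = 1/2 × 1 = 1/2.

1/2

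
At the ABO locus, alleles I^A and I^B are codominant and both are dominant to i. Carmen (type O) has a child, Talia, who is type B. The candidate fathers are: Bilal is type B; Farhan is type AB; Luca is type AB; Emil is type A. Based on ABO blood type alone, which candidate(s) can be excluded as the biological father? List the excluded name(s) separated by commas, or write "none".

Emil

A candidate is excluded only if no genotype consistent with his phenotype could produce a type B child with a type O mother.
Emil (type A): no genotype consistent with that phenotype can produce a type-B child with a type-O mother.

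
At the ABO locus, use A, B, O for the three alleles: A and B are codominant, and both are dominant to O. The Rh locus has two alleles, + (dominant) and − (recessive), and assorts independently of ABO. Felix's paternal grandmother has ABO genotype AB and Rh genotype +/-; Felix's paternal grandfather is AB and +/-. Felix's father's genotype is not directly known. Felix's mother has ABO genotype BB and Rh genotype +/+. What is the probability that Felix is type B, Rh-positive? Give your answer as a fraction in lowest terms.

Felix's father's ABO genotype from AB × AB: 1/4 AA, 1/2 AB, 1/4 BB.
Crossing each possibility with the mother BB and summing P(type B): 1/4·0 + 1/2·1/2 + 1/4·1 = 1/2.
Similarly for Rh via the father's Rh distribution: P(Rh+) = 1.
Independent loci: 1/2 × 1 = 1/2.

1/2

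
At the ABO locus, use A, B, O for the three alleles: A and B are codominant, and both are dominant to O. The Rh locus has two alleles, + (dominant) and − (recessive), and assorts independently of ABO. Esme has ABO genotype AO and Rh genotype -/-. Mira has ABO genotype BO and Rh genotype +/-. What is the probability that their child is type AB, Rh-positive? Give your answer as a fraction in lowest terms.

1/8

ABO cross AO × BO → offspring phenotypes: 1/4 O, 1/4 A, 1/4 B, 1/4 AB.
Rh cross -/- × +/- → 1/2 Rh+, 1/2 Rh-.
Independent loci: P(type AB, Rh-positive) = 1/4 × 1/2 = 1/8.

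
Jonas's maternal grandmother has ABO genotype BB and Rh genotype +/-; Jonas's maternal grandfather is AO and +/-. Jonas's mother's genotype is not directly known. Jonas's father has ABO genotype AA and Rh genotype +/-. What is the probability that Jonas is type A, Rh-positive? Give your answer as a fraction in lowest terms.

Jonas's mother's ABO genotype from BB × AO: 1/2 AB, 1/2 BO.
Crossing each possibility with the father AA and summing P(type A): 1/2·1/2 + 1/2·1/2 = 1/2.
Similarly for Rh via the mother's Rh distribution: P(Rh+) = 3/4.
Independent loci: 1/2 × 3/4 = 3/8.

3/8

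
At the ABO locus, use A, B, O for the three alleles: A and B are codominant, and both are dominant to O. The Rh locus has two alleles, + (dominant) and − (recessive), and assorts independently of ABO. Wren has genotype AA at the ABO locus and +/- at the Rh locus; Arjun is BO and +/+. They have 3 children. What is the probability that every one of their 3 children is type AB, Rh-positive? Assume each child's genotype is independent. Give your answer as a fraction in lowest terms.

ABO cross AA × BO → 1/2 A, 1/2 AB.
Rh cross +/- × +/+ → 1 Rh+; so P(type AB, Rh-positive) = 1/2 × 1 = 1/2 per child.
All 3 independent: (1/2)^3 = 1/8.

1/8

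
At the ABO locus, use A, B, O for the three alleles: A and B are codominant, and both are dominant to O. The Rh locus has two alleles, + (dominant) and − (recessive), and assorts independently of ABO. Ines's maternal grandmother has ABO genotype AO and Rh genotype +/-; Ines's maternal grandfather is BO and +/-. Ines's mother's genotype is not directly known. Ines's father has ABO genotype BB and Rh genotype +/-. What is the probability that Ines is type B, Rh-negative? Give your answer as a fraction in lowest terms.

Ines's mother's ABO genotype from AO × BO: 1/4 AB, 1/4 AO, 1/4 BO, 1/4 OO.
Crossing each possibility with the father BB and summing P(type B): 1/4·1/2 + 1/4·1/2 + 1/4·1 + 1/4·1 = 3/4.
Similarly for Rh via the mother's Rh distribution: P(Rh-) = 1/4.
Independent loci: 3/4 × 1/4 = 3/16.

3/16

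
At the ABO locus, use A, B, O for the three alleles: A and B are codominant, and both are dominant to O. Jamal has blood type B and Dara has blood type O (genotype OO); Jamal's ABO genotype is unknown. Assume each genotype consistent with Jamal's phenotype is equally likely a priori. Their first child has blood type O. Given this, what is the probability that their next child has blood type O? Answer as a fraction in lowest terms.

Possible genotypes: Jamal ∈ {BB, BO}; Dara ∈ {OO}.
Weight each parental genotype pair by prior × P(type-O child):
  BO × OO: posterior weight 1; P(next child type O) = 1/2.
Weighted sum = 1/2.

1/2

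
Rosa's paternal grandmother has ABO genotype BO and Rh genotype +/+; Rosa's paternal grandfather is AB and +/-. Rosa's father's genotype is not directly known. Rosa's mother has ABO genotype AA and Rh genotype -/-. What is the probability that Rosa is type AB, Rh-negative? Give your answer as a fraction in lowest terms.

Rosa's father's ABO genotype from BO × AB: 1/4 AB, 1/4 AO, 1/4 BB, 1/4 BO.
Crossing each possibility with the mother AA and summing P(type AB): 1/4·1/2 + 1/4·0 + 1/4·1 + 1/4·1/2 = 1/2.
Similarly for Rh via the father's Rh distribution: P(Rh-) = 1/4.
Independent loci: 1/2 × 1/4 = 1/8.

1/8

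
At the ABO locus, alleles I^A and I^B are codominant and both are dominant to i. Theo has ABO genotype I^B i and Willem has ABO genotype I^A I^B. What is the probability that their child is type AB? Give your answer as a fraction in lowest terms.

ABO cross I^B i × I^A I^B → offspring phenotypes: 1/4 A, 1/2 B, 1/4 AB.
So P(type AB) = 1/4.

1/4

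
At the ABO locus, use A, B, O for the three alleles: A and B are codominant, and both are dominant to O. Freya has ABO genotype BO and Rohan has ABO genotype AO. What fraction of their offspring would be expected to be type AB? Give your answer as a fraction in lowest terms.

ABO cross BO × AO → offspring phenotypes: 1/4 O, 1/4 A, 1/4 B, 1/4 AB.
So P(type AB) = 1/4.

1/4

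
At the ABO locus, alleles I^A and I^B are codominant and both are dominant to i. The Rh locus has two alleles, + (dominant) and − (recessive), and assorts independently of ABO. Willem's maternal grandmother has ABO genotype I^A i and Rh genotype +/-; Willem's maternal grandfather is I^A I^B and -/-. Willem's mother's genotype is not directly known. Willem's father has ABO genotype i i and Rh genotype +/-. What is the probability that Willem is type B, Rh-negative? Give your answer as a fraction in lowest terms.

Willem's mother's ABO genotype from I^A i × I^A I^B: 1/4 I^A I^A, 1/4 I^A I^B, 1/4 I^A i, 1/4 I^B i.
Crossing each possibility with the father i i and summing P(type B): 1/4·0 + 1/4·1/2 + 1/4·0 + 1/4·1/2 = 1/4.
Similarly for Rh via the mother's Rh distribution: P(Rh-) = 3/8.
Independent loci: 1/4 × 3/8 = 3/32.

3/32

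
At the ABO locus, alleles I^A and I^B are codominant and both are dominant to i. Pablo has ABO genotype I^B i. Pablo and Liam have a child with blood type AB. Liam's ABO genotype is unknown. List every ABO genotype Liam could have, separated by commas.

For each candidate genotype of Liam, check whether crossing it with I^B i can produce every observed child phenotype.
  I^A I^A → possible child types {A, AB} ✓
  I^A I^B → possible child types {A, B, AB} ✓
  I^A i → possible child types {O, A, B, AB} ✓
  I^B I^B → possible child types {B} ✗
  I^B i → possible child types {O, B} ✗
  i i → possible child types {O, B} ✗

I^A I^A, I^A I^B, I^A i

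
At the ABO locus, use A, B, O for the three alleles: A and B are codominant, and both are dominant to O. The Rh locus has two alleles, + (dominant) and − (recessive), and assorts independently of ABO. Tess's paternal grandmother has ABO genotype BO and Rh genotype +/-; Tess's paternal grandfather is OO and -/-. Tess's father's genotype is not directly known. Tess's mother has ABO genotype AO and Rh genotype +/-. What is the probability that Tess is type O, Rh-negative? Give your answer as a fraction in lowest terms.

Tess's father's ABO genotype from BO × OO: 1/2 BO, 1/2 OO.
Crossing each possibility with the mother AO and summing P(type O): 1/2·1/4 + 1/2·1/2 = 3/8.
Similarly for Rh via the father's Rh distribution: P(Rh-) = 3/8.
Independent loci: 3/8 × 3/8 = 9/64.

9/64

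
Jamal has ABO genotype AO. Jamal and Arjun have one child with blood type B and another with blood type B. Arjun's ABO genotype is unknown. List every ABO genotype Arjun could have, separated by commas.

For each candidate genotype of Arjun, check whether crossing it with AO can produce every observed child phenotype.
  AA → possible child types {A} ✗
  AB → possible child types {A, B, AB} ✓
  AO → possible child types {O, A} ✗
  BB → possible child types {B, AB} ✓
  BO → possible child types {O, A, B, AB} ✓
  OO → possible child types {O, A} ✗

AB, BB, BO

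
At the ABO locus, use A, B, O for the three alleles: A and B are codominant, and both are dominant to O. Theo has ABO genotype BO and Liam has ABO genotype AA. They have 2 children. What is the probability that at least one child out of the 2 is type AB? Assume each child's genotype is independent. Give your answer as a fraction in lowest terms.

ABO cross BO × AA → 1/2 A, 1/2 AB.
So P(type AB) = 1/2 per child.
P(none) = (1/2)^2 = 1/4; P(at least one) = 1 − 1/4 = 3/4.

3/4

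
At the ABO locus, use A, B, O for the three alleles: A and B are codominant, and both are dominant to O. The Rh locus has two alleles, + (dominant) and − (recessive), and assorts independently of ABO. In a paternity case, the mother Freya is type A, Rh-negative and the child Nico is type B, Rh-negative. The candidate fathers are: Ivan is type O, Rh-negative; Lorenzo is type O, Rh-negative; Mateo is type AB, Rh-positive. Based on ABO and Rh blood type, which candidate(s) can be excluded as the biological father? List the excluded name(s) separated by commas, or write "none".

A candidate is excluded only if no genotype consistent with his phenotype could produce a type B, Rh-negative child with a type A, Rh-negative mother.
Ivan (type O, Rh-): no genotype consistent with that phenotype can produce a type-B Rh- child with a type-A mother.
Lorenzo (type O, Rh-): no genotype consistent with that phenotype can produce a type-B Rh- child with a type-A mother.

Ivan, Lorenzo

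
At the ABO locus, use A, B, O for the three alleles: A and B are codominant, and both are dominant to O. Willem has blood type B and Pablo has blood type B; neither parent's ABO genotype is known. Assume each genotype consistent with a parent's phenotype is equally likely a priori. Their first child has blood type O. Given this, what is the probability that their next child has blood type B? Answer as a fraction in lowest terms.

3/4

Possible genotypes: Willem ∈ {BB, BO}; Pablo ∈ {BB, BO}.
Weight each parental genotype pair by prior × P(type-O child):
  BO × BO: posterior weight 1; P(next child type B) = 3/4.
Weighted sum = 3/4.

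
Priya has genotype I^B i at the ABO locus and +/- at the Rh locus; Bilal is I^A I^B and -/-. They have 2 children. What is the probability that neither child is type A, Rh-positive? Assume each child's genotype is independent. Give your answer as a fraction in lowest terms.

49/64

ABO cross I^B i × I^A I^B → 1/4 A, 1/2 B, 1/4 AB.
Rh cross +/- × -/- → 1/2 Rh+, 1/2 Rh-; so P(type A, Rh-positive) = 1/4 × 1/2 = 1/8 per child.
P(not type A, Rh-positive) = 7/8 for one child; (7/8)^2 = 49/64.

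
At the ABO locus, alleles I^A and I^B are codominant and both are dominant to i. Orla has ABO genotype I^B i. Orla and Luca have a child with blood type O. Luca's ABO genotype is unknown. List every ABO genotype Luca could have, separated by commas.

For each candidate genotype of Luca, check whether crossing it with I^B i can produce every observed child phenotype.
  I^A I^A → possible child types {A, AB} ✗
  I^A I^B → possible child types {A, B, AB} ✗
  I^A i → possible child types {O, A, B, AB} ✓
  I^B I^B → possible child types {B} ✗
  I^B i → possible child types {O, B} ✓
  i i → possible child types {O, B} ✓

I^A i, I^B i, i i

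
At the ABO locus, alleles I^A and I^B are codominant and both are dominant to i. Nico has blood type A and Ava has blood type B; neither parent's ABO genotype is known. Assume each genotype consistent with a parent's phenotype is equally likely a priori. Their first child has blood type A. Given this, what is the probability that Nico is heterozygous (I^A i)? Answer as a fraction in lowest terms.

1/3

Possible genotypes: Nico ∈ {I^A I^A, I^A i}; Ava ∈ {I^B I^B, I^B i}.
Weight each parental genotype pair by prior × P(type-A child):
  I^A I^A × I^B i: posterior weight 2/3.
  I^A i × I^B i: posterior weight 1/3.
Sum the posterior weight over pairs where Nico is I^A i: 1/3.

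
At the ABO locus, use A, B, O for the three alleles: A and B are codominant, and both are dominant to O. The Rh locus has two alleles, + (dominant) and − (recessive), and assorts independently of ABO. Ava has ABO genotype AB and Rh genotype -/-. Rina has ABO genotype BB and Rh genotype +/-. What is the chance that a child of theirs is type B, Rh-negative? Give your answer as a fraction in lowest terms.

ABO cross AB × BB → offspring phenotypes: 1/2 B, 1/2 AB.
Rh cross -/- × +/- → 1/2 Rh+, 1/2 Rh-.
Independent loci: P(type B, Rh-negative) = 1/2 × 1/2 = 1/4.

1/4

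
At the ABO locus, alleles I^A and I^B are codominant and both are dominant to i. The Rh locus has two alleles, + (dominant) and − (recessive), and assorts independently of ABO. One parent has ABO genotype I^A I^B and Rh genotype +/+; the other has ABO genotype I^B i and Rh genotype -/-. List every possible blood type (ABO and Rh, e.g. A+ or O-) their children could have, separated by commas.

A+, B+, AB+

Gametes from I^A I^B × I^B i give offspring ABO genotypes I^A I^B, I^A i, I^B I^B, I^B i, i.e. phenotypes A, B, AB.
Rh cross +/+ × -/- → phenotypes Rh+.
Combining independently: A+, B+, AB+.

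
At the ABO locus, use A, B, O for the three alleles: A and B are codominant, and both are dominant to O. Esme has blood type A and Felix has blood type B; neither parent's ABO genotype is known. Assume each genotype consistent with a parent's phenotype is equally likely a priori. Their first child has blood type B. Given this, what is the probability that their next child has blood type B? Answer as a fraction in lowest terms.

Possible genotypes: Esme ∈ {AA, AO}; Felix ∈ {BB, BO}.
Weight each parental genotype pair by prior × P(type-B child):
  AO × BB: posterior weight 2/3; P(next child type B) = 1/2.
  AO × BO: posterior weight 1/3; P(next child type B) = 1/4.
Weighted sum = 5/12.

5/12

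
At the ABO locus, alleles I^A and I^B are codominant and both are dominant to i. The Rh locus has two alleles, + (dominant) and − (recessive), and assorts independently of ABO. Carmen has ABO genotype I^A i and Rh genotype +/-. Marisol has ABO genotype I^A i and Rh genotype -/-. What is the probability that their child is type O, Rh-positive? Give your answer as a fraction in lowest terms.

ABO cross I^A i × I^A i → offspring phenotypes: 1/4 O, 3/4 A.
Rh cross +/- × -/- → 1/2 Rh+, 1/2 Rh-.
Independent loci: P(type O, Rh-positive) = 1/4 × 1/2 = 1/8.

1/8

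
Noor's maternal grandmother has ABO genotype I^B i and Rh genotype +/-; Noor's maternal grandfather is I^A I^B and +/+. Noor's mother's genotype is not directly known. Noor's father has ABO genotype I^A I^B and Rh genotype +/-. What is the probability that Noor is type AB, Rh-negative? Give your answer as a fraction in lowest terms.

3/64

Noor's mother's ABO genotype from I^B i × I^A I^B: 1/4 I^A I^B, 1/4 I^A i, 1/4 I^B I^B, 1/4 I^B i.
Crossing each possibility with the father I^A I^B and summing P(type AB): 1/4·1/2 + 1/4·1/4 + 1/4·1/2 + 1/4·1/4 = 3/8.
Similarly for Rh via the mother's Rh distribution: P(Rh-) = 1/8.
Independent loci: 3/8 × 1/8 = 3/64.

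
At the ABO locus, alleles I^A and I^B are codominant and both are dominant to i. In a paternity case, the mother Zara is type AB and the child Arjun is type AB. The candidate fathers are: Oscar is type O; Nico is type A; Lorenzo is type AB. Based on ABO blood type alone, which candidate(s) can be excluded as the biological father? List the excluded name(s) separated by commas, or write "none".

Oscar

A candidate is excluded only if no genotype consistent with his phenotype could produce a type AB child with a type AB mother.
Oscar (type O): no genotype consistent with that phenotype can produce a type-AB child with a type-AB mother.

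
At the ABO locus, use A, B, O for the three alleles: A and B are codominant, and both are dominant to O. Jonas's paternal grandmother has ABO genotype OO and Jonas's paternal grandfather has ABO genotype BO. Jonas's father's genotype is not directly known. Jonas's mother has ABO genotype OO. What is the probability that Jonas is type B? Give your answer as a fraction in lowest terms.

Jonas's father's ABO genotype from OO × BO: 1/2 BO, 1/2 OO.
Crossing each possibility with the mother OO and summing P(type B): 1/2·1/2 + 1/2·0 = 1/4.

1/4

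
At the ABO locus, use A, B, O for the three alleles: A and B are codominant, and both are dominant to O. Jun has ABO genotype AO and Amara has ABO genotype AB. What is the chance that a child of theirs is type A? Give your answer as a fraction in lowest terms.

ABO cross AO × AB → offspring phenotypes: 1/2 A, 1/4 B, 1/4 AB.
So P(type A) = 1/2.

1/2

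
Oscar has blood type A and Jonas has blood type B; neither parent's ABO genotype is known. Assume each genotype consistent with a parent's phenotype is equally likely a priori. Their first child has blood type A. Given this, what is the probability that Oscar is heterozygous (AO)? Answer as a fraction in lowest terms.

Possible genotypes: Oscar ∈ {AA, AO}; Jonas ∈ {BB, BO}.
Weight each parental genotype pair by prior × P(type-A child):
  AA × BO: posterior weight 2/3.
  AO × BO: posterior weight 1/3.
Sum the posterior weight over pairs where Oscar is AO: 1/3.

1/3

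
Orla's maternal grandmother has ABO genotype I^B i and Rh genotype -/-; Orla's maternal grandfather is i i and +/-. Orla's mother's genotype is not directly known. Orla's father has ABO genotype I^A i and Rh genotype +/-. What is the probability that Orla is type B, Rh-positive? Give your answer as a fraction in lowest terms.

Orla's mother's ABO genotype from I^B i × i i: 1/2 I^B i, 1/2 i i.
Crossing each possibility with the father I^A i and summing P(type B): 1/2·1/4 + 1/2·0 = 1/8.
Similarly for Rh via the mother's Rh distribution: P(Rh+) = 5/8.
Independent loci: 1/8 × 5/8 = 5/64.

5/64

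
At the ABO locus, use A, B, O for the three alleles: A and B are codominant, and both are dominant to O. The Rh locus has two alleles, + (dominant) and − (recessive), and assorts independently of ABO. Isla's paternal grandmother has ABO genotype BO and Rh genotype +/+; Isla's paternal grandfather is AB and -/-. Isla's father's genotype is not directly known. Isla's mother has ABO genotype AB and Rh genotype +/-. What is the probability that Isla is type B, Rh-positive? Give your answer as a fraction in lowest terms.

9/32

Isla's father's ABO genotype from BO × AB: 1/4 AB, 1/4 AO, 1/4 BB, 1/4 BO.
Crossing each possibility with the mother AB and summing P(type B): 1/4·1/4 + 1/4·1/4 + 1/4·1/2 + 1/4·1/2 = 3/8.
Similarly for Rh via the father's Rh distribution: P(Rh+) = 3/4.
Independent loci: 3/8 × 3/4 = 9/32.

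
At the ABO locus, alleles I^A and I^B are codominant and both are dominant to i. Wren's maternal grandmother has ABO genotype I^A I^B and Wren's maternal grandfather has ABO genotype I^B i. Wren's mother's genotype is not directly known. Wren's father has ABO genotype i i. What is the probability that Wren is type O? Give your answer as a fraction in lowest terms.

Wren's mother's ABO genotype from I^A I^B × I^B i: 1/4 I^A I^B, 1/4 I^A i, 1/4 I^B I^B, 1/4 I^B i.
Crossing each possibility with the father i i and summing P(type O): 1/4·0 + 1/4·1/2 + 1/4·0 + 1/4·1/2 = 1/4.

1/4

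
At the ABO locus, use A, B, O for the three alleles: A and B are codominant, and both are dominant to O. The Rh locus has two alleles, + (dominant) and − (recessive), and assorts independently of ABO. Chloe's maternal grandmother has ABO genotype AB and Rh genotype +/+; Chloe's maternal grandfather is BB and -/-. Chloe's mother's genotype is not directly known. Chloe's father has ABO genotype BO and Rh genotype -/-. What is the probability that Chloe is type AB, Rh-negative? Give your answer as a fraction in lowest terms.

Chloe's mother's ABO genotype from AB × BB: 1/2 AB, 1/2 BB.
Crossing each possibility with the father BO and summing P(type AB): 1/2·1/4 + 1/2·0 = 1/8.
Similarly for Rh via the mother's Rh distribution: P(Rh-) = 1/2.
Independent loci: 1/8 × 1/2 = 1/16.

1/16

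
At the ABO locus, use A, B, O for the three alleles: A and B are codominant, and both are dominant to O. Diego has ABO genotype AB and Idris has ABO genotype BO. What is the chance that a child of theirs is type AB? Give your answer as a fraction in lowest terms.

1/4

ABO cross AB × BO → offspring phenotypes: 1/4 A, 1/2 B, 1/4 AB.
So P(type AB) = 1/4.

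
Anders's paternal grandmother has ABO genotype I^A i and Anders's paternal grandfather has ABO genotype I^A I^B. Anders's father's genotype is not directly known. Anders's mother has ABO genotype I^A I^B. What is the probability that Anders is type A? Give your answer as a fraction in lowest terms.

Anders's father's ABO genotype from I^A i × I^A I^B: 1/4 I^A I^A, 1/4 I^A I^B, 1/4 I^A i, 1/4 I^B i.
Crossing each possibility with the mother I^A I^B and summing P(type A): 1/4·1/2 + 1/4·1/4 + 1/4·1/2 + 1/4·1/4 = 3/8.

3/8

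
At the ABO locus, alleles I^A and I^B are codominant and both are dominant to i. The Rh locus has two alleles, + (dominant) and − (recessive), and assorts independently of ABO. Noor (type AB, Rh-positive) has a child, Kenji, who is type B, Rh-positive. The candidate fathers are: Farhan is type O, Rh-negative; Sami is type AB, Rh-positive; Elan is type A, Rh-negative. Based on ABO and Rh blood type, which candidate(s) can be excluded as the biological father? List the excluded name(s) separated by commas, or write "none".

none

A candidate is excluded only if no genotype consistent with his phenotype could produce a type B, Rh-positive child with a type AB, Rh-positive mother.
Every candidate has at least one consistent genotype combination, so none can be excluded.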